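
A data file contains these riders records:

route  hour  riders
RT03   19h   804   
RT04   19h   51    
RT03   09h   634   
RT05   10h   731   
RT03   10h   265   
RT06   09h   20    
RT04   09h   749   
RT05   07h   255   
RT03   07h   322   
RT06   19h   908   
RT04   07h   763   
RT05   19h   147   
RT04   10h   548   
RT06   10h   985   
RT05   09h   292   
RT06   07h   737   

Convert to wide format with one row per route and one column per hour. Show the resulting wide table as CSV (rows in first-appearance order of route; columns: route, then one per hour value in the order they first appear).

route,19h,09h,10h,07h
RT03,804,634,265,322
RT04,51,749,548,763
RT05,147,292,731,255
RT06,908,20,985,737

Columns: route plus the 4 distinct hour values (19h, 09h, 10h, 07h).
For example, row RT03 column 19h takes riders=804 from the long row (RT03, 19h).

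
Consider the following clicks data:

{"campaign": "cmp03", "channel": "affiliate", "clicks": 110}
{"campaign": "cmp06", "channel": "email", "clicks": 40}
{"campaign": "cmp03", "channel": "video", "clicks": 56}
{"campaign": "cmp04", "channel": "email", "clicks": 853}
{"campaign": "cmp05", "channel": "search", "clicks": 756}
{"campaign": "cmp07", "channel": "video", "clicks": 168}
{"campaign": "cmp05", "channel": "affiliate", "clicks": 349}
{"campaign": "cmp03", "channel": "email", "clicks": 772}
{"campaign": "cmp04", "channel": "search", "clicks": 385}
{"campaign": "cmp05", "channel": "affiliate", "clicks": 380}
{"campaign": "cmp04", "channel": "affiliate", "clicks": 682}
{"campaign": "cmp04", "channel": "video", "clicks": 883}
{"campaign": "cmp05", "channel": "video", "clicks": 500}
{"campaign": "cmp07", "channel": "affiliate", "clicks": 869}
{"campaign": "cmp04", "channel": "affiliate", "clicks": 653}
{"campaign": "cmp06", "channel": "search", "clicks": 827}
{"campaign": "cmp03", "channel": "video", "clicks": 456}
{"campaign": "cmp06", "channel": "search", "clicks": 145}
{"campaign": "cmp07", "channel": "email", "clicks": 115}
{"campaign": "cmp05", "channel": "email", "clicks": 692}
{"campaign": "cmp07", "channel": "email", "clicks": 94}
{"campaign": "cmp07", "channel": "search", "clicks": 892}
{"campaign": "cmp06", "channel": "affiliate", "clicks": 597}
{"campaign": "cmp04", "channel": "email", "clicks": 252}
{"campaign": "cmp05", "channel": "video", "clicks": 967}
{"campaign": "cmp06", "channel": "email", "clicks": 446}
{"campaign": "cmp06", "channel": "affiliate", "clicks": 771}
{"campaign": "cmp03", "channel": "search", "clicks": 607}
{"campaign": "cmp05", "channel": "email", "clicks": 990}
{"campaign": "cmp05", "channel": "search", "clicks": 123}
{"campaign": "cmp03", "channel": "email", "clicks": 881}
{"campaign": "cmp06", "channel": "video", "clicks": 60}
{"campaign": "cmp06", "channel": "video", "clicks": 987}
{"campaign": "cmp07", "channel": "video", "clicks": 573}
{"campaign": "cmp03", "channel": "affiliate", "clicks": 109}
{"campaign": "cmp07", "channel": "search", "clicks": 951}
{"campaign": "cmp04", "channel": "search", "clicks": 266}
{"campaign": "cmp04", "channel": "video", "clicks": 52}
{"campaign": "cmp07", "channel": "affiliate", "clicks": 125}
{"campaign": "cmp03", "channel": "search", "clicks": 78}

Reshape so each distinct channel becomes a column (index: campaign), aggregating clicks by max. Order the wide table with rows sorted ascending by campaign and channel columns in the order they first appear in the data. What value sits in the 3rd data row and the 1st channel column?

380

With rows sorted ascending by campaign, row 3 is campaign=cmp05. channel columns in first-appearance order: affiliate, email, video, search; column 1 is affiliate.
Long rows with campaign=cmp05, channel=affiliate: max(349, 380) = 380.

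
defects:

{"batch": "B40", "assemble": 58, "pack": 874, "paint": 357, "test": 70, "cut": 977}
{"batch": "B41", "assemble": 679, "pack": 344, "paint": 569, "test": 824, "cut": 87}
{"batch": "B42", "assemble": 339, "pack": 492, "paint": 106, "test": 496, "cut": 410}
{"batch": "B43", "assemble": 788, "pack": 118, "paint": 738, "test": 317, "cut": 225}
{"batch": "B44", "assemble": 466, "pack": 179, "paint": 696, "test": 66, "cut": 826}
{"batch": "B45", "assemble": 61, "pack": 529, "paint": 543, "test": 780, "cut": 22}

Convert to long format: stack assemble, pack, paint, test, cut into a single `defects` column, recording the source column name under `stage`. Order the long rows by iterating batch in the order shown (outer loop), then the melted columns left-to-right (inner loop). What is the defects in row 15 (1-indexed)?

30 rows total (6 × 5). Row 15: index ⌊(15-1)/5⌋ = 2 into batch → B42; (15-1) mod 5 = 4 into the melted columns → cut.
So row 15 is (B42, cut, 410); defects = 410.

410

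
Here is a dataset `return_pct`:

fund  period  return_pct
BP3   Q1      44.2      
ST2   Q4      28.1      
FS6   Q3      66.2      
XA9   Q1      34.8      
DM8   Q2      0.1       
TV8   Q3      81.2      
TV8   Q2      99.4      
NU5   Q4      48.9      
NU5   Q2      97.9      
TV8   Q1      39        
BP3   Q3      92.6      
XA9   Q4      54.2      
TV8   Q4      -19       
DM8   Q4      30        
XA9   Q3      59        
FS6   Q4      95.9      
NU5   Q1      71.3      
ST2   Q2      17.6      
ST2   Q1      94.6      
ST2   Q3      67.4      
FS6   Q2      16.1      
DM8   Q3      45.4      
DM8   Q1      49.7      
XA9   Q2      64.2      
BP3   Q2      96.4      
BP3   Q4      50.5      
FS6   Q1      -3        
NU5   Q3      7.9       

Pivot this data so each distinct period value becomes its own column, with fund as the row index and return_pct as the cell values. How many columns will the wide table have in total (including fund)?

1 column for fund plus 4 distinct period values → 5 columns.

5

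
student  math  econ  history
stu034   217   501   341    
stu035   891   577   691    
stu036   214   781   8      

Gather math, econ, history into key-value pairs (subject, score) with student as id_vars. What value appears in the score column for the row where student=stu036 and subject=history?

Unpivoting turns each (student, wide-column) pair into one long row.
The wide cell at row stu036, column history holds 8, so the long row (stu036, history) has score=8.

8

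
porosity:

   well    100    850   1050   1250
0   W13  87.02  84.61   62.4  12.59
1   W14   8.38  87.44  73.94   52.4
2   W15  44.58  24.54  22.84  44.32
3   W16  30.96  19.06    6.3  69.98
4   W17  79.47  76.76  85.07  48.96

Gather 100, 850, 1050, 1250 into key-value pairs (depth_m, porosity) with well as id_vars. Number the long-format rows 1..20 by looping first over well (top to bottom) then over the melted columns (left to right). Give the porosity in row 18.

76.76

20 rows total (5 × 4). Row 18: index ⌊(18-1)/4⌋ = 4 into well → W17; (18-1) mod 4 = 1 into the melted columns → 850.
So row 18 is (W17, 850, 76.76); porosity = 76.76.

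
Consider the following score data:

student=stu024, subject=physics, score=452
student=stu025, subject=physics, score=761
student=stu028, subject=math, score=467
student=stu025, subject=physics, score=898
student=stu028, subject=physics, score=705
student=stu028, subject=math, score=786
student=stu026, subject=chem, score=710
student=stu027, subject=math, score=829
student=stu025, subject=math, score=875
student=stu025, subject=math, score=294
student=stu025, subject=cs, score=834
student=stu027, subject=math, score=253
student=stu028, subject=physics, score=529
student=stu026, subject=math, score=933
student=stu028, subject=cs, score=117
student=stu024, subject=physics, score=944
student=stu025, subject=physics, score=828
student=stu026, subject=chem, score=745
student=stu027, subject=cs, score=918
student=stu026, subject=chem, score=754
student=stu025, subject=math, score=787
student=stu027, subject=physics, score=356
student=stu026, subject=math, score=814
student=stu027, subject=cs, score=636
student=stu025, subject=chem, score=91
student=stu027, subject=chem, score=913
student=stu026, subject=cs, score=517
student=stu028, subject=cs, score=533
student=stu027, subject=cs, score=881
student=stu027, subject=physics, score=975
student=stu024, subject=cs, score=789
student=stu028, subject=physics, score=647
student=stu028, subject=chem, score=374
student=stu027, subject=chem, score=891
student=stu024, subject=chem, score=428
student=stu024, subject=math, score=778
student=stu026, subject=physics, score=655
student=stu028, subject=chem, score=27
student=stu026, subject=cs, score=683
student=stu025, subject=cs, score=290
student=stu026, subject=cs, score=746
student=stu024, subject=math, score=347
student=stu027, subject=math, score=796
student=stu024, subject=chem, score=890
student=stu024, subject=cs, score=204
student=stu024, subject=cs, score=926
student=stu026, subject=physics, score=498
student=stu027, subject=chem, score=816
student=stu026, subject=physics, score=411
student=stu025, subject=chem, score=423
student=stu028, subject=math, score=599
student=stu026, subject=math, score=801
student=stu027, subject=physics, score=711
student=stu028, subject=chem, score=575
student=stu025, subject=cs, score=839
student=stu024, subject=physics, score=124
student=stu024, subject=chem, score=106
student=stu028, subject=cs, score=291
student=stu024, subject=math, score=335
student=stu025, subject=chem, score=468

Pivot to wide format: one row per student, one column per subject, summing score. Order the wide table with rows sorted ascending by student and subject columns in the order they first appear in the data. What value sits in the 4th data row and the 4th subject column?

2435

With rows sorted ascending by student, row 4 is student=stu027. subject columns in first-appearance order: physics, math, chem, cs; column 4 is cs.
Long rows with student=stu027, subject=cs: 918 + 636 + 881 = 2435.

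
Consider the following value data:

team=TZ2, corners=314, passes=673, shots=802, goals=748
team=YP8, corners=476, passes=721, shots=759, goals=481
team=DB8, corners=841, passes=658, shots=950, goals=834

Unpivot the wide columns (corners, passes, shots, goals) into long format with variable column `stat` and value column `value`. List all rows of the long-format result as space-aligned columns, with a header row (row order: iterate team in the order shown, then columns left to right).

Each (team, column) pair becomes one row: 3 × 4 = 12 rows.
For example, (TZ2, corners) → value=314.

team  stat     value
TZ2   corners  314  
TZ2   passes   673  
TZ2   shots    802  
TZ2   goals    748  
YP8   corners  476  
YP8   passes   721  
YP8   shots    759  
YP8   goals    481  
DB8   corners  841  
DB8   passes   658  
DB8   shots    950  
DB8   goals    834  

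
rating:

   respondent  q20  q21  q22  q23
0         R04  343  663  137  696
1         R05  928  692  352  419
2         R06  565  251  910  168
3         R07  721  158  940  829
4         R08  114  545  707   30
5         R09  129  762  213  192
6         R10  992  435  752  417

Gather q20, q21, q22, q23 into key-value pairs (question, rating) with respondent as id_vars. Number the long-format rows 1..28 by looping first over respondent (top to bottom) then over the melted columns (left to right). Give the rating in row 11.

28 rows total (7 × 4). Row 11: index ⌊(11-1)/4⌋ = 2 into respondent → R06; (11-1) mod 4 = 2 into the melted columns → q22.
So row 11 is (R06, q22, 910); rating = 910.

910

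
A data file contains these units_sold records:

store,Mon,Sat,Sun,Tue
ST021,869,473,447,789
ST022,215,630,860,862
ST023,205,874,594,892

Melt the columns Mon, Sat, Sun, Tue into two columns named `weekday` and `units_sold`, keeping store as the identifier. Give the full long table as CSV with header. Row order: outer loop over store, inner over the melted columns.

Each (store, column) pair becomes one row: 3 × 4 = 12 rows.
For example, (ST021, Mon) → units_sold=869.

store,weekday,units_sold
ST021,Mon,869
ST021,Sat,473
ST021,Sun,447
ST021,Tue,789
ST022,Mon,215
ST022,Sat,630
ST022,Sun,860
ST022,Tue,862
ST023,Mon,205
ST023,Sat,874
ST023,Sun,594
ST023,Tue,892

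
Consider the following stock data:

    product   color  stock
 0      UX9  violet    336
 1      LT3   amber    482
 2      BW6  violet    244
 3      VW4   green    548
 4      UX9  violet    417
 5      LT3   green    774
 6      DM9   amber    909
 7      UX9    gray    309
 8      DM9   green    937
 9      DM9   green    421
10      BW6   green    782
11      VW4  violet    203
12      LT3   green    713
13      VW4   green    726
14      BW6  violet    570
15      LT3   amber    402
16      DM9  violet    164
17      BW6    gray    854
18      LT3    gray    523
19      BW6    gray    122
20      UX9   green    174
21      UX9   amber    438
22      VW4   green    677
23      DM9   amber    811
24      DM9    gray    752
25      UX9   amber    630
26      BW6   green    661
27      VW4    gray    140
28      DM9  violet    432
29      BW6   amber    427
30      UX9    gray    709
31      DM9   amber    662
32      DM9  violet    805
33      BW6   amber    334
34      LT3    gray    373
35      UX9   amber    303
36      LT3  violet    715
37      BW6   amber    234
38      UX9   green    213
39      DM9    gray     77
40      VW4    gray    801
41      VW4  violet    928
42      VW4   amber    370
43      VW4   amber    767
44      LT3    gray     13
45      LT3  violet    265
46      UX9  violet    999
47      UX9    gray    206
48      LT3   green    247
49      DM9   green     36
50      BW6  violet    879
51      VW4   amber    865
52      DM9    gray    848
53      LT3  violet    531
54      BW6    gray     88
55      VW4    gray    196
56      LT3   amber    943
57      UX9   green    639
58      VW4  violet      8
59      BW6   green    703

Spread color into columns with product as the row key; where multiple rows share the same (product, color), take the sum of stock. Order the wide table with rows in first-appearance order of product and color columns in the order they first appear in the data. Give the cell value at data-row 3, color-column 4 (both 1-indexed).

1064

With rows in first-appearance order of product, row 3 is product=BW6. color columns in first-appearance order: violet, amber, green, gray; column 4 is gray.
Long rows with product=BW6, color=gray: 854 + 122 + 88 = 1064.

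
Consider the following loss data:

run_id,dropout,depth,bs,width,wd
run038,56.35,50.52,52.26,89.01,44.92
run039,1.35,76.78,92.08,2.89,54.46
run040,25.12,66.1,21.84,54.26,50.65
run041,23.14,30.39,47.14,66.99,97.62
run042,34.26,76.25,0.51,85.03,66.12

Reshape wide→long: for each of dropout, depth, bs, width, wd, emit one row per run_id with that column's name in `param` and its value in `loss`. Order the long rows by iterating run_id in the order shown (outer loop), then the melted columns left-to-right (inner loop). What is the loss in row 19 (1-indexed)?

66.99

25 rows total (5 × 5). Row 19: index ⌊(19-1)/5⌋ = 3 into run_id → run041; (19-1) mod 5 = 3 into the melted columns → width.
So row 19 is (run041, width, 66.99); loss = 66.99.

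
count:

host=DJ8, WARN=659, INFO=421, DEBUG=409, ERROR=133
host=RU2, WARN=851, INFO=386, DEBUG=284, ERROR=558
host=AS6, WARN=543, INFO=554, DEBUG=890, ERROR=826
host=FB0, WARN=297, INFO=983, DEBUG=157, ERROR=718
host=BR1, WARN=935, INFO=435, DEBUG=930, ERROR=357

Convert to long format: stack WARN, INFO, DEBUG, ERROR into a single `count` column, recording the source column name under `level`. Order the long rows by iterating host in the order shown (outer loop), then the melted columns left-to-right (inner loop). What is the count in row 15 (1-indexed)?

157

20 rows total (5 × 4). Row 15: index ⌊(15-1)/4⌋ = 3 into host → FB0; (15-1) mod 4 = 2 into the melted columns → DEBUG.
So row 15 is (FB0, DEBUG, 157); count = 157.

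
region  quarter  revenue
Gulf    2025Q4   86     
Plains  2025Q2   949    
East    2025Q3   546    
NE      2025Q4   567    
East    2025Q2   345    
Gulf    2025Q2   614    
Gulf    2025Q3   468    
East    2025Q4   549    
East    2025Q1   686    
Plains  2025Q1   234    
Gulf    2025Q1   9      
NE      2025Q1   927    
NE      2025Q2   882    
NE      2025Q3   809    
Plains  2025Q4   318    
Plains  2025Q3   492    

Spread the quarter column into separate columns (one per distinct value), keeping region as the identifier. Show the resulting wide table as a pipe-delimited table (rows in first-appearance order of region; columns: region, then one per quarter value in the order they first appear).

Columns: region plus the 4 distinct quarter values (2025Q4, 2025Q2, 2025Q3, 2025Q1).
For example, row Gulf column 2025Q4 takes revenue=86 from the long row (Gulf, 2025Q4).

| region | 2025Q4 | 2025Q2 | 2025Q3 | 2025Q1 |
| Gulf | 86 | 614 | 468 | 9 |
| Plains | 318 | 949 | 492 | 234 |
| East | 549 | 345 | 546 | 686 |
| NE | 567 | 882 | 809 | 927 |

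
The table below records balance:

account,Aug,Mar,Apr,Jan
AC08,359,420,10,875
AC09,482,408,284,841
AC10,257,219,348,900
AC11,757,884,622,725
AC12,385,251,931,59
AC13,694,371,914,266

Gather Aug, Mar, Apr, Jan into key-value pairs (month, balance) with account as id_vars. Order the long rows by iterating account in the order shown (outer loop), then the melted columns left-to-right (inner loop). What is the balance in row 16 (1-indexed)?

24 rows total (6 × 4). Row 16: index ⌊(16-1)/4⌋ = 3 into account → AC11; (16-1) mod 4 = 3 into the melted columns → Jan.
So row 16 is (AC11, Jan, 725); balance = 725.

725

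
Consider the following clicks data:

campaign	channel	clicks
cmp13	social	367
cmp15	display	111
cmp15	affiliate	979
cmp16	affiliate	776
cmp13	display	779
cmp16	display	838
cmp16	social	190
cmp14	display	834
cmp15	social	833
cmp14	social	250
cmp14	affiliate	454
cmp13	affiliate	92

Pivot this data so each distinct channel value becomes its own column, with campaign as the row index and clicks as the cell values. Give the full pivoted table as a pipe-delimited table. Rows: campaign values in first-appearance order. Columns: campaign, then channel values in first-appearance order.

| campaign | social | display | affiliate |
| cmp13 | 367 | 779 | 92 |
| cmp15 | 833 | 111 | 979 |
| cmp16 | 190 | 838 | 776 |
| cmp14 | 250 | 834 | 454 |

Columns: campaign plus the 3 distinct channel values (social, display, affiliate).
For example, row cmp13 column social takes clicks=367 from the long row (cmp13, social).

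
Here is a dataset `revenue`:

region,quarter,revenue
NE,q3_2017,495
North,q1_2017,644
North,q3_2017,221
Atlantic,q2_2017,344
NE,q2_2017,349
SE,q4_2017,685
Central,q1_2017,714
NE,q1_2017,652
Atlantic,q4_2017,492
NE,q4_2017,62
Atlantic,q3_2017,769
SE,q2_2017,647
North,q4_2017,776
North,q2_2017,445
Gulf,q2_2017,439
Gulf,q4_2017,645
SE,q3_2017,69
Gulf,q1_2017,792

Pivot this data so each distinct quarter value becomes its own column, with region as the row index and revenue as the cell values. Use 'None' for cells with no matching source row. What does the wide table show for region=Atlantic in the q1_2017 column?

No long-format row has region=Atlantic and quarter=q1_2017, so the cell is None.

None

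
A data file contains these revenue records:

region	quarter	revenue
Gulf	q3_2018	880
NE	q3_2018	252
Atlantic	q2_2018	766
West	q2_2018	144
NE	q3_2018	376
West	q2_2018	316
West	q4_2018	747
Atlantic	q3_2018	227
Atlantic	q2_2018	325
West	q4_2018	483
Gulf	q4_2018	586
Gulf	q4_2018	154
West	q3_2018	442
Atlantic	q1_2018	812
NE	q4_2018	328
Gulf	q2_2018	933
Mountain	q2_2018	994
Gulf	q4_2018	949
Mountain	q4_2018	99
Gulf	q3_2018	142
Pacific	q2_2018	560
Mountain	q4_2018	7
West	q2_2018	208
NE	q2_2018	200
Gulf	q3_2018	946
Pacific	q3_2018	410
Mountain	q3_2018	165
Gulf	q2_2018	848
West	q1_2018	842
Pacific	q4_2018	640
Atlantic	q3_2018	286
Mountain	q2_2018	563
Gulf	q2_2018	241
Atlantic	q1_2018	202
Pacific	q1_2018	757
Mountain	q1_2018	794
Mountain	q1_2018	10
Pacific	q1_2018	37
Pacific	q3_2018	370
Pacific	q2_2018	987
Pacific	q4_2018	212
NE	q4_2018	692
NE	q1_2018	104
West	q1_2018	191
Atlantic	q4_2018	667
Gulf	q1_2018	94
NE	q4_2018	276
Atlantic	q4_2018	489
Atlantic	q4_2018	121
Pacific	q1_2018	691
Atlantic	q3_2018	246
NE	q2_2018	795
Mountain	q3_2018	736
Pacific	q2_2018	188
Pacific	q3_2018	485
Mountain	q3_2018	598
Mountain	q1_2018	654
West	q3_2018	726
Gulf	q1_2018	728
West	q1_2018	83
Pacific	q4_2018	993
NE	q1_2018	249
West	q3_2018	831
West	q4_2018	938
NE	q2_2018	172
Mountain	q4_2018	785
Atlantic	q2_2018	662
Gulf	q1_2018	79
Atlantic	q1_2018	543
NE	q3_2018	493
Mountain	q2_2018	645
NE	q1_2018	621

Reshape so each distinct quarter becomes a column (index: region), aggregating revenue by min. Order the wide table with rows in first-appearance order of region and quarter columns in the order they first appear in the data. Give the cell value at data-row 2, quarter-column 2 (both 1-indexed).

With rows in first-appearance order of region, row 2 is region=NE. quarter columns in first-appearance order: q3_2018, q2_2018, q4_2018, q1_2018; column 2 is q2_2018.
Long rows with region=NE, quarter=q2_2018: min(200, 795, 172) = 172.

172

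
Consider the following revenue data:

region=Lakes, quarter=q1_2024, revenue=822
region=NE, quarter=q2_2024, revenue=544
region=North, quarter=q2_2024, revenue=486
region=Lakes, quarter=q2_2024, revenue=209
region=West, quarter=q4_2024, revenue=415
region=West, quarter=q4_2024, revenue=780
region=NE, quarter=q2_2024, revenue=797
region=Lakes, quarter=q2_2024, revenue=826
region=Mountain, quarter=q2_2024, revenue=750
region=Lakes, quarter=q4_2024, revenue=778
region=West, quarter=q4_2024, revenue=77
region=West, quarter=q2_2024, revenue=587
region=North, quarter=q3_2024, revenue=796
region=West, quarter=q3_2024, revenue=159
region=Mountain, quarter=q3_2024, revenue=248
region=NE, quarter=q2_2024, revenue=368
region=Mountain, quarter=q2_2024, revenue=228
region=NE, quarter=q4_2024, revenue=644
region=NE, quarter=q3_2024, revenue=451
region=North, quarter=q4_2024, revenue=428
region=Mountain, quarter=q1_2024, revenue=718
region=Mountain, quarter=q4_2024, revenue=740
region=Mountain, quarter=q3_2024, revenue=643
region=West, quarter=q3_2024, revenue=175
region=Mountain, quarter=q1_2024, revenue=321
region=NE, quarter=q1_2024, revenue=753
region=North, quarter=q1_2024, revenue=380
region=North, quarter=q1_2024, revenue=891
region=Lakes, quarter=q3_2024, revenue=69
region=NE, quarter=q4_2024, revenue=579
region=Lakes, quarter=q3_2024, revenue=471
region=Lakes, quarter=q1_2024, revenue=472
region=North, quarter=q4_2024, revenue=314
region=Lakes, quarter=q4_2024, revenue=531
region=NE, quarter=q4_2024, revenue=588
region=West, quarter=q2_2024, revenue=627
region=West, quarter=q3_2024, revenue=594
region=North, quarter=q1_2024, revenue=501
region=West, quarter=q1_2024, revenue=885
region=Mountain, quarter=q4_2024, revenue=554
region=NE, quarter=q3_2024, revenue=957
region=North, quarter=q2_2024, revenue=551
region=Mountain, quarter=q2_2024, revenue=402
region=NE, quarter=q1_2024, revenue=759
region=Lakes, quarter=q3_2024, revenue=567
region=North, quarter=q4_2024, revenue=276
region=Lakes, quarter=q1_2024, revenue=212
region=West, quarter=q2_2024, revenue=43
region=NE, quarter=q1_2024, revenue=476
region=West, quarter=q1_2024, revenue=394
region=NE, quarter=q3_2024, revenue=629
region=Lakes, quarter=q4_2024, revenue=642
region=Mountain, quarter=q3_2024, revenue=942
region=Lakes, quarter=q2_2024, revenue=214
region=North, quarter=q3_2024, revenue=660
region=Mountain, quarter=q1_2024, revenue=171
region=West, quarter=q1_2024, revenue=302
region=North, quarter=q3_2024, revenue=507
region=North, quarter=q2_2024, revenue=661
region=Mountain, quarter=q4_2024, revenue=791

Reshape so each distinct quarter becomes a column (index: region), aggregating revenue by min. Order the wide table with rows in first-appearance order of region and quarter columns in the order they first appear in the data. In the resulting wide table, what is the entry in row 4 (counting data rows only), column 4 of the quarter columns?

With rows in first-appearance order of region, row 4 is region=West. quarter columns in first-appearance order: q1_2024, q2_2024, q4_2024, q3_2024; column 4 is q3_2024.
Long rows with region=West, quarter=q3_2024: min(159, 175, 594) = 159.

159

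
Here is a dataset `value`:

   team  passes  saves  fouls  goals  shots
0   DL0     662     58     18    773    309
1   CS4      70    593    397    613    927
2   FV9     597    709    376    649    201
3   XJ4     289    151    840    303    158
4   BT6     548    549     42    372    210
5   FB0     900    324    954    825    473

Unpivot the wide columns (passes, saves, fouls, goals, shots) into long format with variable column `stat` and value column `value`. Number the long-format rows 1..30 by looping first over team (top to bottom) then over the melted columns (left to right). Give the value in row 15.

201

30 rows total (6 × 5). Row 15: index ⌊(15-1)/5⌋ = 2 into team → FV9; (15-1) mod 5 = 4 into the melted columns → shots.
So row 15 is (FV9, shots, 201); value = 201.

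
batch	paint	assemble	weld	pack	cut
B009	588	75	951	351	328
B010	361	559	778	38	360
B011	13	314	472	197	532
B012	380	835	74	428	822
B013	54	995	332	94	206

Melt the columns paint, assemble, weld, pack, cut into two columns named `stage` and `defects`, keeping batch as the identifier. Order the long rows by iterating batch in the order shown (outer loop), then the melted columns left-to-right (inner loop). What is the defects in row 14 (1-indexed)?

25 rows total (5 × 5). Row 14: index ⌊(14-1)/5⌋ = 2 into batch → B011; (14-1) mod 5 = 3 into the melted columns → pack.
So row 14 is (B011, pack, 197); defects = 197.

197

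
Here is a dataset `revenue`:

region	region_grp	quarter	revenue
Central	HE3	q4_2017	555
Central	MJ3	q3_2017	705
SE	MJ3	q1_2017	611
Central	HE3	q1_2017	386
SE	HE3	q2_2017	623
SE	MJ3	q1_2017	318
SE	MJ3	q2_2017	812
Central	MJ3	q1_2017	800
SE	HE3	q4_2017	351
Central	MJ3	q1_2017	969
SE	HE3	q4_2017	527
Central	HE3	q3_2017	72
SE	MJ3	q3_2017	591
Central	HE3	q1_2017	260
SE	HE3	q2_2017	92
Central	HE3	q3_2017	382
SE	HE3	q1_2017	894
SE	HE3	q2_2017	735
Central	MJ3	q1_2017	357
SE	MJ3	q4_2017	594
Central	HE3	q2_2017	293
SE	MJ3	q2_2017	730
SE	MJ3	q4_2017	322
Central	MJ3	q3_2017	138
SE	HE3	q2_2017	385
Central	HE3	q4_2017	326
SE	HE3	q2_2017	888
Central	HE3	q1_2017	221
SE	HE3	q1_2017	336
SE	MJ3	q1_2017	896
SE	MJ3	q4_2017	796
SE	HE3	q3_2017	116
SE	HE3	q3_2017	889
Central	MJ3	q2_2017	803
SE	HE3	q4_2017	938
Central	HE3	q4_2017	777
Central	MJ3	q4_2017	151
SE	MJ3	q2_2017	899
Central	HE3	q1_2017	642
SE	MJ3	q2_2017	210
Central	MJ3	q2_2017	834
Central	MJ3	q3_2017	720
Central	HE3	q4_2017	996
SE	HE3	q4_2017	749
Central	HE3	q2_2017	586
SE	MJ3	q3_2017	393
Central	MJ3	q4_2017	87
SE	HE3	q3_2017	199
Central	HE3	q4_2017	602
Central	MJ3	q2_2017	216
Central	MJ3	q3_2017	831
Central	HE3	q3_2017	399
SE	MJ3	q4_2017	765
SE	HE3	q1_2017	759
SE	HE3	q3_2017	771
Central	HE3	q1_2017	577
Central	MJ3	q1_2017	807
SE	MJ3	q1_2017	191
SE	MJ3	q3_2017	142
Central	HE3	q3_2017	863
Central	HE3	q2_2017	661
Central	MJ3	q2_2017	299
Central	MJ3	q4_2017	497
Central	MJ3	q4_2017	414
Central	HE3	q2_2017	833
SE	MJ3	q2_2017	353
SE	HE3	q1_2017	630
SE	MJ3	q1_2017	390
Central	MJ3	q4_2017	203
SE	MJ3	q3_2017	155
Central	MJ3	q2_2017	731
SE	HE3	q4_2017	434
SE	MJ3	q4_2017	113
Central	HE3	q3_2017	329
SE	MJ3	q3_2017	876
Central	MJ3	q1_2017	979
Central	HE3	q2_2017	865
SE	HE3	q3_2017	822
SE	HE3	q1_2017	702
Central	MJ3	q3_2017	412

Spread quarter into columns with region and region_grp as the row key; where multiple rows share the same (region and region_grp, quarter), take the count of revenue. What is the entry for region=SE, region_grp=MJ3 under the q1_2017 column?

Rows with region=SE, region_grp=MJ3 and quarter=q1_2017: revenue values are 611, 318, 896, 191, 390.
5 rows match — count = 5.

5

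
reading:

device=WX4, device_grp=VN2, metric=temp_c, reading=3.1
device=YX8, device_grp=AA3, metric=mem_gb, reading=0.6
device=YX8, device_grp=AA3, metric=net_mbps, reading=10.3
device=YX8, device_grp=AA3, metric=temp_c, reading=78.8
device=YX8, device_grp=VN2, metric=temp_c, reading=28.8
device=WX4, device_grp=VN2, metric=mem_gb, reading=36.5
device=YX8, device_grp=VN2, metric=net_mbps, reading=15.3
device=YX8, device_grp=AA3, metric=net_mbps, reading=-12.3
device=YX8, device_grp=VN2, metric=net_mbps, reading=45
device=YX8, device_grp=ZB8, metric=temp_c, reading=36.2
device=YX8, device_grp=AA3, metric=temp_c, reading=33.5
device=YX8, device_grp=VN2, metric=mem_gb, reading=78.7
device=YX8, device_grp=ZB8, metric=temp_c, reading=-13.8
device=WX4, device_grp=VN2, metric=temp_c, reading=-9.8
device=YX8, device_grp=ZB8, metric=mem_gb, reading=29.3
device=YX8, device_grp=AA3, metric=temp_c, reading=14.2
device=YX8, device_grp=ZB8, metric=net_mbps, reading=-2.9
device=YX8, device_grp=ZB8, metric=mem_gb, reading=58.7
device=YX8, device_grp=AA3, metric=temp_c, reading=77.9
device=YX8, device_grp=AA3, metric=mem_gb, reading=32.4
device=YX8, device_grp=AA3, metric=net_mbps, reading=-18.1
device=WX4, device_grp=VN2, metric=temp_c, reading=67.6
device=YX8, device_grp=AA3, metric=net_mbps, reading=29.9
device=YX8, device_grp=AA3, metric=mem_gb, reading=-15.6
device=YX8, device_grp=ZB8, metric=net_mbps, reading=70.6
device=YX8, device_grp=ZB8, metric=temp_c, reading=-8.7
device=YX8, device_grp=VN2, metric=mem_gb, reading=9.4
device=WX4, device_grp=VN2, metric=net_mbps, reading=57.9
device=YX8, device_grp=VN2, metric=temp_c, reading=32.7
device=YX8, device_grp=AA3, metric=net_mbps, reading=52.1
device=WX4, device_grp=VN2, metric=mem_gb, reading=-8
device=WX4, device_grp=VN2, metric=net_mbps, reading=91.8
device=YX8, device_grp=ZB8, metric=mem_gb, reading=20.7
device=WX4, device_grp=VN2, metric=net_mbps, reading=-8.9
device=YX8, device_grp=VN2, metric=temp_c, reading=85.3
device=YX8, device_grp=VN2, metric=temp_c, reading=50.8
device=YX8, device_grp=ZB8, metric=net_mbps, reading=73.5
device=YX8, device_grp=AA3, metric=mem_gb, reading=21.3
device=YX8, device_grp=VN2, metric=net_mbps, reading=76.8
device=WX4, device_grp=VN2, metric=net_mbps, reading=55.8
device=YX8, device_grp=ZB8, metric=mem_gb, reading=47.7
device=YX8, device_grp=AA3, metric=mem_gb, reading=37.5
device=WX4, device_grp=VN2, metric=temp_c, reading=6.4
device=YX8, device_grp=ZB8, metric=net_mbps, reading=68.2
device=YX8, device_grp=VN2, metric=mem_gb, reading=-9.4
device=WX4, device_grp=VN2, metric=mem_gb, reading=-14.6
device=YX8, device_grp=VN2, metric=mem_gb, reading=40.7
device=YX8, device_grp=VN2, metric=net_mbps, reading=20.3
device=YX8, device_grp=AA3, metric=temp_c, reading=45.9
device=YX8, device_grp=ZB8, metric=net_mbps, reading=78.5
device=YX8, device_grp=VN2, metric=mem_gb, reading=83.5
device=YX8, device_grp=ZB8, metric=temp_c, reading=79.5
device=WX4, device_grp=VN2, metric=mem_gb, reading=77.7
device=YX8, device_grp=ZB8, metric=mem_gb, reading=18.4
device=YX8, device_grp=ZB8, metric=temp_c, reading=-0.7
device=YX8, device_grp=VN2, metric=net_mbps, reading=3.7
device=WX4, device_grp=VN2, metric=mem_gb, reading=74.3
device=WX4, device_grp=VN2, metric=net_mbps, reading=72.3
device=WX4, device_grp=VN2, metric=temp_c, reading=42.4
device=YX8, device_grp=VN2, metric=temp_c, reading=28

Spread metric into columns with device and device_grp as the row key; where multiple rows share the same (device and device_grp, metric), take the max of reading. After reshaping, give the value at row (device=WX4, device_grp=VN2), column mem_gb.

77.7

Rows with device=WX4, device_grp=VN2 and metric=mem_gb: reading values are 36.5, -8, -14.6, 77.7, 74.3.
max(36.5, -8, -14.6, 77.7, 74.3) = 77.7.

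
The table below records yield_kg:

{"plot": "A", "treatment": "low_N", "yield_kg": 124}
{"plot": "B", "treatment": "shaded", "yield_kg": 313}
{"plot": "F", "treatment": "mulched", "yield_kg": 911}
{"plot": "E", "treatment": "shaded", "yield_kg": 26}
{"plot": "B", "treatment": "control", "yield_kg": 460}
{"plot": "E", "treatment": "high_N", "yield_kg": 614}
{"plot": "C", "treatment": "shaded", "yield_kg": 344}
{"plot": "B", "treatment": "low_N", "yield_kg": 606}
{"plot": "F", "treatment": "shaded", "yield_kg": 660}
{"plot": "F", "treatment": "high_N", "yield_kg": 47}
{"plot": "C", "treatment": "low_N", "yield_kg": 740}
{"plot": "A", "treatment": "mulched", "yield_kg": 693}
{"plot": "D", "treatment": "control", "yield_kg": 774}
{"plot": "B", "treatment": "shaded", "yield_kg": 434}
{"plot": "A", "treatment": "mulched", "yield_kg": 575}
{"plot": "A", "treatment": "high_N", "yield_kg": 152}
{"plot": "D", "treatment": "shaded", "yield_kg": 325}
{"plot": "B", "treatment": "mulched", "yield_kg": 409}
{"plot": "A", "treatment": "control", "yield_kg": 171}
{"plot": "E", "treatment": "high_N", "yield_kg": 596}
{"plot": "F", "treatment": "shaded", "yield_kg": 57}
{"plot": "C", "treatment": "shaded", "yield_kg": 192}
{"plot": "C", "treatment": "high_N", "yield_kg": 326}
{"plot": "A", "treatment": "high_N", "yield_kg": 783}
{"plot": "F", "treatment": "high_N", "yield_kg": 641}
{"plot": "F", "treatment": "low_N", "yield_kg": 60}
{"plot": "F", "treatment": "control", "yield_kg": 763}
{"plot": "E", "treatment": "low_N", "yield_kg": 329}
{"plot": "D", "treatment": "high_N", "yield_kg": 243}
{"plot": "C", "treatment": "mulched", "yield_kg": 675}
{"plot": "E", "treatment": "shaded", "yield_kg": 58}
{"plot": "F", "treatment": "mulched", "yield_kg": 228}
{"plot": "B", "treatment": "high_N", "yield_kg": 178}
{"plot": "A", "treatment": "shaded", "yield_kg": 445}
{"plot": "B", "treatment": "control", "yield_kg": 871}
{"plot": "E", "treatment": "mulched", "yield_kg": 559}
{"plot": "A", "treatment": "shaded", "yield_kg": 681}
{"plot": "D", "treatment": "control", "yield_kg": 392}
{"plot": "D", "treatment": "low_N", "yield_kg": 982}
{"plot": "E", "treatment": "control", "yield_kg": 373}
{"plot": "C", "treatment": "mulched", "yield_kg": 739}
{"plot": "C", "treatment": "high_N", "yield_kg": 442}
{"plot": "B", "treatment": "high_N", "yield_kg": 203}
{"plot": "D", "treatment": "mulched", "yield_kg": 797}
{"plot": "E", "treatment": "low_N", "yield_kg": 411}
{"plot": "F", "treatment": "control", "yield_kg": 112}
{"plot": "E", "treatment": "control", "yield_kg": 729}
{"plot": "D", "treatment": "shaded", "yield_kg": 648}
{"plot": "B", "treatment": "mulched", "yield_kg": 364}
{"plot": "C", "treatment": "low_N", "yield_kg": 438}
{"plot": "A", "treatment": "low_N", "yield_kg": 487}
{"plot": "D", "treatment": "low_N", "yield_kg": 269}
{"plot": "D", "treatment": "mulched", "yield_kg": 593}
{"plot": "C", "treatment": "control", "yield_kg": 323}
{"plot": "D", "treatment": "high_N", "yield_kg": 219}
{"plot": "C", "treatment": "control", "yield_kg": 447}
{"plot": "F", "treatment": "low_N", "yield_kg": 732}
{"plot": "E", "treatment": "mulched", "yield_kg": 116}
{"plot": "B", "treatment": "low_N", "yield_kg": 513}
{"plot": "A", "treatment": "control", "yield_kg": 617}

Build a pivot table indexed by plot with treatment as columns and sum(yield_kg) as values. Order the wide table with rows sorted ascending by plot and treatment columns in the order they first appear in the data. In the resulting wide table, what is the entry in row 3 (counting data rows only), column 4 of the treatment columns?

With rows sorted ascending by plot, row 3 is plot=C. treatment columns in first-appearance order: low_N, shaded, mulched, control, high_N; column 4 is control.
Long rows with plot=C, treatment=control: 323 + 447 = 770.

770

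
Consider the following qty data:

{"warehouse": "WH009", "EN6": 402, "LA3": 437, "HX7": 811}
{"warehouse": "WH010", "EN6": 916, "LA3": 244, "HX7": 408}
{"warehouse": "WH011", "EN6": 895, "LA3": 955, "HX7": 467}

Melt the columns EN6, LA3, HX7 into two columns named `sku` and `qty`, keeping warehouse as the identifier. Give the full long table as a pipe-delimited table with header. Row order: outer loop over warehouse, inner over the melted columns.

Each (warehouse, column) pair becomes one row: 3 × 3 = 9 rows.
For example, (WH009, EN6) → qty=402.

| warehouse | sku | qty |
| WH009 | EN6 | 402 |
| WH009 | LA3 | 437 |
| WH009 | HX7 | 811 |
| WH010 | EN6 | 916 |
| WH010 | LA3 | 244 |
| WH010 | HX7 | 408 |
| WH011 | EN6 | 895 |
| WH011 | LA3 | 955 |
| WH011 | HX7 | 467 |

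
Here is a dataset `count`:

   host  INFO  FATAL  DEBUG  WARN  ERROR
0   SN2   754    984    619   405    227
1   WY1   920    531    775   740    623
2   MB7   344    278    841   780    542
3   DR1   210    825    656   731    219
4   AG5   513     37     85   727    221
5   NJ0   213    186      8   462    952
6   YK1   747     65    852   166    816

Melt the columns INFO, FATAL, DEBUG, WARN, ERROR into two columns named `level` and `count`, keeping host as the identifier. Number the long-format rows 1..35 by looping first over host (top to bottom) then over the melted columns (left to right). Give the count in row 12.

35 rows total (7 × 5). Row 12: index ⌊(12-1)/5⌋ = 2 into host → MB7; (12-1) mod 5 = 1 into the melted columns → FATAL.
So row 12 is (MB7, FATAL, 278); count = 278.

278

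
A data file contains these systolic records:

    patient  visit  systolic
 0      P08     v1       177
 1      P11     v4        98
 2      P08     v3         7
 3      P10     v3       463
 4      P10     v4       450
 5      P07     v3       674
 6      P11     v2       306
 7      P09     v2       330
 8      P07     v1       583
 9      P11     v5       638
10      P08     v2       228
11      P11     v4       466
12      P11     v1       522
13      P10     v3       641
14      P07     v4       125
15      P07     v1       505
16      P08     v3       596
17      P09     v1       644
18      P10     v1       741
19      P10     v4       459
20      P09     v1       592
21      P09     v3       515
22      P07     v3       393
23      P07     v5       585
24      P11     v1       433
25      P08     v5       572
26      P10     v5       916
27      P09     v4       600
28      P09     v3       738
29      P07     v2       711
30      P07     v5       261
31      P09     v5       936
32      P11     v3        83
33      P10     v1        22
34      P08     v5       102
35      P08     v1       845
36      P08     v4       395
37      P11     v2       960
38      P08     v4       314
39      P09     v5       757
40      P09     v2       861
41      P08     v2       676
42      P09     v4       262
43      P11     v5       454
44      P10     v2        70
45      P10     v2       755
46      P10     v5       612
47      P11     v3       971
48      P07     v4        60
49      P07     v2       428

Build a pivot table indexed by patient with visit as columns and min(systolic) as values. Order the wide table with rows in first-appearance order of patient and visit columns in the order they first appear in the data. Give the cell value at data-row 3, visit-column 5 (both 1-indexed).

With rows in first-appearance order of patient, row 3 is patient=P10. visit columns in first-appearance order: v1, v4, v3, v2, v5; column 5 is v5.
Long rows with patient=P10, visit=v5: min(916, 612) = 612.

612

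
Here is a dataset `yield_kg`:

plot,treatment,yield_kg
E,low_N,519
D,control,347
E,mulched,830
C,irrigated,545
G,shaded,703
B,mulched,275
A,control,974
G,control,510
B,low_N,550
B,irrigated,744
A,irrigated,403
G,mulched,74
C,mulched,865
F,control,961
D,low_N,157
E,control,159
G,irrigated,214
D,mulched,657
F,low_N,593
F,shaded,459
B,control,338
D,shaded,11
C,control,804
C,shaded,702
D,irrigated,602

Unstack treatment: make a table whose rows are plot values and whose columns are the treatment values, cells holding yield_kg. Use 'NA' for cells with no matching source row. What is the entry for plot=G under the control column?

The long row with plot=G, treatment=control has yield_kg=510.

510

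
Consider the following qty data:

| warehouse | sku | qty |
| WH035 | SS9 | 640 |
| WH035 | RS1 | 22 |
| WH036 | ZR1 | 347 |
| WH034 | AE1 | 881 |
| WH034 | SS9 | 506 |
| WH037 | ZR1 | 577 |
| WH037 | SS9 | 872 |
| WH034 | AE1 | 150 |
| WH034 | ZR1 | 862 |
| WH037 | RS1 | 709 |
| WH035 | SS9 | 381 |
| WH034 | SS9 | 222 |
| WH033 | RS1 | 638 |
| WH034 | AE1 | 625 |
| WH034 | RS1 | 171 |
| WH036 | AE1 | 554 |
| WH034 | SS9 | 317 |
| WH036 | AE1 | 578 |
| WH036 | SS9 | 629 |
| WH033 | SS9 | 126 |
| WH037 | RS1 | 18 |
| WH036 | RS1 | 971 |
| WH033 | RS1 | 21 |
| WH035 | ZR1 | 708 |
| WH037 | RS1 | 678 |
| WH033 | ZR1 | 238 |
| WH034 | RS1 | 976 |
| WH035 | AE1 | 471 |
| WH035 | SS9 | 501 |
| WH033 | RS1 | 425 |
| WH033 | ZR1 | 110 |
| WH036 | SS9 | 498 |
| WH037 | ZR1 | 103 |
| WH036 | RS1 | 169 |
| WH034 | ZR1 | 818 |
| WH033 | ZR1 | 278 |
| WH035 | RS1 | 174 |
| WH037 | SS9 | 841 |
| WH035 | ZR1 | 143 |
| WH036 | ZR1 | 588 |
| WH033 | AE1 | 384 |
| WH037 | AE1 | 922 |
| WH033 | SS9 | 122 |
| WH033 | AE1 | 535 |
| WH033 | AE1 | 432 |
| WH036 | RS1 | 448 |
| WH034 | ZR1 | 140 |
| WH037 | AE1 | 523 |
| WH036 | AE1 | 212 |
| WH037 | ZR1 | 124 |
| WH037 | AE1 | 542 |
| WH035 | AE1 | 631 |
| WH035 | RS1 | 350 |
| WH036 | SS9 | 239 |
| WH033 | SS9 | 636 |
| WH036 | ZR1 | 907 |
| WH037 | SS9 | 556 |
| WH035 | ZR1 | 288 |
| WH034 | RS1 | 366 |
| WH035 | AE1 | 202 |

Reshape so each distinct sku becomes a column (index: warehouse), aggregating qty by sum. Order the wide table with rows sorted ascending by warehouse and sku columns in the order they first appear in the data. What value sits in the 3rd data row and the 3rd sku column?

1139

With rows sorted ascending by warehouse, row 3 is warehouse=WH035. sku columns in first-appearance order: SS9, RS1, ZR1, AE1; column 3 is ZR1.
Long rows with warehouse=WH035, sku=ZR1: 708 + 143 + 288 = 1139.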